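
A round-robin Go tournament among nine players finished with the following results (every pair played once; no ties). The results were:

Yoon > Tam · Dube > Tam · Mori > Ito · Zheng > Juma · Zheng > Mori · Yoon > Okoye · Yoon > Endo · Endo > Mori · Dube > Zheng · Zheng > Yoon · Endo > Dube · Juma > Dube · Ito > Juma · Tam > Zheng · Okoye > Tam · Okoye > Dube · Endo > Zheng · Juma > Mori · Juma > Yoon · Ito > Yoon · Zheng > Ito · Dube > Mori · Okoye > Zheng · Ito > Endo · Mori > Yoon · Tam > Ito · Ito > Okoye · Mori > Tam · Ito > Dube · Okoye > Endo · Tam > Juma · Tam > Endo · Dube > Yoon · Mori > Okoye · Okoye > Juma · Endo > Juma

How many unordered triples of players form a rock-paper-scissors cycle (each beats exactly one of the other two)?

28

Win totals: Mori 4, Dube 4, Okoye 5, Tam 4, Ito 5, Yoon 3, Zheng 4, Endo 4, Juma 3.
A player with w wins dominates both others in C(w,2) triples; summing gives 6 + 6 + 10 + 6 + 10 + 3 + 6 + 6 + 3 = 56 transitive triples.
Total triples C(9,3) = 84, so cyclic triples = 84 − 56 = 28.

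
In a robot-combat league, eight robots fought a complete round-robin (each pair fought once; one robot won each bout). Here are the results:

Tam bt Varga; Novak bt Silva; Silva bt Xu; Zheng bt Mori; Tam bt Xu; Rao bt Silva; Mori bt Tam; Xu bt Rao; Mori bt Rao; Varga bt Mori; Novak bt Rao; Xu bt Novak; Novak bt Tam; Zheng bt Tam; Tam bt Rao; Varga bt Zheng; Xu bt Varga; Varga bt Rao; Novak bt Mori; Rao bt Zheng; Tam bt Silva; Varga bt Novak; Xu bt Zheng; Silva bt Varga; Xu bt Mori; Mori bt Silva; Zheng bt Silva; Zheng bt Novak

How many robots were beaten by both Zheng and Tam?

Zheng beat: Novak, Mori, Tam, Silva.
Tam beat: Rao, Silva, Xu, Varga.
Both beat: Silva — 1.

1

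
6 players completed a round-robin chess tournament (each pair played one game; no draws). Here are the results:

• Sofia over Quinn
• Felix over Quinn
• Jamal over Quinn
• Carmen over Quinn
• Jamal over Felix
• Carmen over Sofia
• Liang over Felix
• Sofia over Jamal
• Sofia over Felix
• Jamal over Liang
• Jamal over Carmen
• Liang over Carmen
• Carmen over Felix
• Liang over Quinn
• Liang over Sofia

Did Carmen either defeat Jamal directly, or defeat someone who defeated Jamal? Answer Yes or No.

Yes

Carmen did not beat Jamal directly.
Carmen beat Felix, Quinn, Sofia. Of those, Sofia beat Jamal.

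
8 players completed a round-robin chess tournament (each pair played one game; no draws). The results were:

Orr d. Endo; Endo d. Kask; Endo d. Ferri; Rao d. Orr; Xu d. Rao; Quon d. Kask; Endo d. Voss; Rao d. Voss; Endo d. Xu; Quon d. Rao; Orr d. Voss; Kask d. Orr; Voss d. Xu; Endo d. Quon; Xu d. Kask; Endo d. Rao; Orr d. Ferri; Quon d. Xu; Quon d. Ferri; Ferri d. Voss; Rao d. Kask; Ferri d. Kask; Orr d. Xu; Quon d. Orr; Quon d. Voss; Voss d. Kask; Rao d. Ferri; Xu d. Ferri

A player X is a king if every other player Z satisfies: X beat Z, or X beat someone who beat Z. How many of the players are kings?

Endo reaches everyone (king).
Orr reaches everyone (king).
Ferri cannot reach Endo, Quon, Rao in two steps.
Quon reaches everyone (king).
Xu cannot reach Endo, Quon in two steps.
Rao cannot reach Quon in two steps.
Kask cannot reach Quon, Rao in two steps.
Voss cannot reach Endo, Quon in two steps.
Kings: Endo, Orr, Quon — 3.

3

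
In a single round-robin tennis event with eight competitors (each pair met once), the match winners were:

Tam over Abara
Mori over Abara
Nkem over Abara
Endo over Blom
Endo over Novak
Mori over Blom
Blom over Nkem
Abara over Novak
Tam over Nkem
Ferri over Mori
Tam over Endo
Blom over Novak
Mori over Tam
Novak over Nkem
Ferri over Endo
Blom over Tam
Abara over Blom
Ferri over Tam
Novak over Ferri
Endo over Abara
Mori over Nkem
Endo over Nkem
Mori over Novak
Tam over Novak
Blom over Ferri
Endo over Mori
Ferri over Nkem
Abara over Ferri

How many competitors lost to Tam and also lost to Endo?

3

Tam beat: Endo, Novak, Abara, Nkem.
Endo beat: Blom, Novak, Abara, Nkem, Mori.
Both beat: Novak, Abara, Nkem — 3.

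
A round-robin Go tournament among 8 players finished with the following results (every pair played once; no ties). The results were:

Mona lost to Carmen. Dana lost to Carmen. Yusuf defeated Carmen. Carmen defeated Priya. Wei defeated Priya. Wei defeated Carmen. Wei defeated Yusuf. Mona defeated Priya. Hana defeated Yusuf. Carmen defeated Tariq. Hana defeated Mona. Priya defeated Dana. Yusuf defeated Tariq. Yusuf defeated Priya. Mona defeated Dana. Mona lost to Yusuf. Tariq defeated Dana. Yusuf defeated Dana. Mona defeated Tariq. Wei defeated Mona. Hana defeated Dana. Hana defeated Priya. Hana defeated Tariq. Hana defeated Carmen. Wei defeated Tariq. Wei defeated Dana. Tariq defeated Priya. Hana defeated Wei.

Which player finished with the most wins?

Hana

Win totals: Tariq 2, Priya 1, Dana 0, Hana 7, Mona 3, Yusuf 5, Wei 6, Carmen 4.
Hana leads with 7 wins (next highest: 6).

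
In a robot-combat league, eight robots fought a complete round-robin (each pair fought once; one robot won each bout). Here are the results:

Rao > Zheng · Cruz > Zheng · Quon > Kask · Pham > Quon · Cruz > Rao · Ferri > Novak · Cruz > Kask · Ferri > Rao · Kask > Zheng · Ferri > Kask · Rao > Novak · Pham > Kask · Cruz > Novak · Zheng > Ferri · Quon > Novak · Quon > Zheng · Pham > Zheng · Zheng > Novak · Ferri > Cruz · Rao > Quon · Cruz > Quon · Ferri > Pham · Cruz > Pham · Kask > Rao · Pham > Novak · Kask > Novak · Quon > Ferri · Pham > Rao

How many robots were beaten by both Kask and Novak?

Kask beat: Zheng, Rao, Novak.
Novak beat: no one.
No one was beaten by both.

0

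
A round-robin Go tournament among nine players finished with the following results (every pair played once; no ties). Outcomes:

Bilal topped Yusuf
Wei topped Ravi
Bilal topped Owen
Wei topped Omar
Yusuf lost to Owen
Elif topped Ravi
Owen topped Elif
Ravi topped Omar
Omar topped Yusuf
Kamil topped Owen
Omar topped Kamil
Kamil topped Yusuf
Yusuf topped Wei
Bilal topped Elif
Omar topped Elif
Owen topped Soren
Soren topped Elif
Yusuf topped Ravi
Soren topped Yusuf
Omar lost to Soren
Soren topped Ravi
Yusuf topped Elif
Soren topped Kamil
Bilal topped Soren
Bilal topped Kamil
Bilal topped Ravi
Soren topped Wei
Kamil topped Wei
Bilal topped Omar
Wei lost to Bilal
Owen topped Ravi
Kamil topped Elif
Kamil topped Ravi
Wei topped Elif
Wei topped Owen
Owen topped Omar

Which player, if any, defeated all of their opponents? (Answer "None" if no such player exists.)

Bilal

Bilal has 8 wins out of 8 opponents — a perfect record.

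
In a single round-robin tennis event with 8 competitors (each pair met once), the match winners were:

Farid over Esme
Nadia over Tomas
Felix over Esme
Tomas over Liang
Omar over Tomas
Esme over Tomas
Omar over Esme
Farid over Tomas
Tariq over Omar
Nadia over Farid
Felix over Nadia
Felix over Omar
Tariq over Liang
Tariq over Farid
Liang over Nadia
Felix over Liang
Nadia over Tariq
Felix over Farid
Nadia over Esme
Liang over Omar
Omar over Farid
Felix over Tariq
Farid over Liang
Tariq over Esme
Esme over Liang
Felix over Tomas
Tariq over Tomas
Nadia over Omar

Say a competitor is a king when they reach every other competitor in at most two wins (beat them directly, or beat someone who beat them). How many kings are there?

1

Tariq cannot reach Felix in two steps.
Liang cannot reach Felix in two steps.
Felix reaches everyone (king).
Esme cannot reach Tariq, Felix, Farid in two steps.
Omar cannot reach Tariq, Felix, Nadia in two steps.
Tomas cannot reach Tariq, Felix, Esme, Farid in two steps.
Nadia cannot reach Felix in two steps.
Farid cannot reach Tariq, Felix in two steps.
Kings: Felix — 1.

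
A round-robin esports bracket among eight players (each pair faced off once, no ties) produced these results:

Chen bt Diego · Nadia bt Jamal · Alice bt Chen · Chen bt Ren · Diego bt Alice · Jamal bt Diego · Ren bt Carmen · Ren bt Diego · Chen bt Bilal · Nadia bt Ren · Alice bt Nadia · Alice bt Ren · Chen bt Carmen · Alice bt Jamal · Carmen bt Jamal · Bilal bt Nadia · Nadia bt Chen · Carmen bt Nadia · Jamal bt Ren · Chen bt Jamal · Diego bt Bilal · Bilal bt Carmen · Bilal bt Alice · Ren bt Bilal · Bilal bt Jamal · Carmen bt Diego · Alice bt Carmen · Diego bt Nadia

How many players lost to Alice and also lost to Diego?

Alice beat: Chen, Carmen, Nadia, Jamal, Ren.
Diego beat: Bilal, Alice, Nadia.
Both beat: Nadia — 1.

1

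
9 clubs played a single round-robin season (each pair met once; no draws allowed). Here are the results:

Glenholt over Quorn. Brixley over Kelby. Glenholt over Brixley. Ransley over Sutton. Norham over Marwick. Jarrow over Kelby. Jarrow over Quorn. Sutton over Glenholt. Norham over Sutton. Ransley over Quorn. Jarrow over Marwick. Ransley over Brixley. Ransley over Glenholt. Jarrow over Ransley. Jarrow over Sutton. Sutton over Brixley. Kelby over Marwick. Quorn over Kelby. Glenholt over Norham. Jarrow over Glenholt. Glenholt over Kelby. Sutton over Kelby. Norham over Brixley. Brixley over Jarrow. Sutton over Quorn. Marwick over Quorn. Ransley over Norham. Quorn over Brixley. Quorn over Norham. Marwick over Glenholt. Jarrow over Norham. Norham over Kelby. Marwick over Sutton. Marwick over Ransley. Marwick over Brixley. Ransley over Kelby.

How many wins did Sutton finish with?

Sutton's results: beat Kelby, Quorn, Glenholt, Brixley; lost to Marwick, Norham, Ransley, Jarrow.
That is 4 wins.

4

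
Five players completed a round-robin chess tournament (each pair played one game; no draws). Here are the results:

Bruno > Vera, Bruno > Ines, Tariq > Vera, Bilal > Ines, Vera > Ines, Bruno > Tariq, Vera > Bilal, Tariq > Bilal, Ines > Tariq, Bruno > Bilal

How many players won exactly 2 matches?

Win totals: Ines 1, Bilal 1, Tariq 2, Bruno 4, Vera 2.
Exactly 2: Tariq, Vera — 2 players.

2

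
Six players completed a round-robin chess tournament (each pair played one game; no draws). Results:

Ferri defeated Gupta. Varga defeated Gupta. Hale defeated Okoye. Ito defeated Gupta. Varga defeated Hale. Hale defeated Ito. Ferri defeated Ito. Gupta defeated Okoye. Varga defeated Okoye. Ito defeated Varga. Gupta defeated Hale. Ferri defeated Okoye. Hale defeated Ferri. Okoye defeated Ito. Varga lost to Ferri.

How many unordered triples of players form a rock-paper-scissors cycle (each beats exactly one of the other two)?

Win totals: Gupta 2, Hale 3, Ito 2, Ferri 4, Varga 3, Okoye 1.
A player with w wins dominates both others in C(w,2) triples; summing gives 1 + 3 + 1 + 6 + 3 + 0 = 14 transitive triples.
Total triples C(6,3) = 20, so cyclic triples = 20 − 14 = 6.

6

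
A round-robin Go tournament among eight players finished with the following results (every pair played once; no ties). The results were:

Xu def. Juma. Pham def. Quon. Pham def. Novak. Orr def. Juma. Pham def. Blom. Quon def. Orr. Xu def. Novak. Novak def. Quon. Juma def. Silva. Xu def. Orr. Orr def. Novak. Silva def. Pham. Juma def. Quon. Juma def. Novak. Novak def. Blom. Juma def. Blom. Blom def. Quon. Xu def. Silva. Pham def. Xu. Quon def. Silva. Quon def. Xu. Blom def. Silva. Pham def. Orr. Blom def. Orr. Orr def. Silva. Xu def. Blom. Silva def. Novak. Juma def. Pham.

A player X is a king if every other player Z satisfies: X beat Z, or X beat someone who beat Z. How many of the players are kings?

Blom reaches everyone (king).
Novak cannot reach Juma, Pham in two steps.
Silva cannot reach Juma in two steps.
Quon reaches everyone (king).
Juma reaches everyone (king).
Pham reaches everyone (king).
Orr cannot reach Xu in two steps.
Xu reaches everyone (king).
Kings: Blom, Quon, Juma, Pham, Xu — 5.

5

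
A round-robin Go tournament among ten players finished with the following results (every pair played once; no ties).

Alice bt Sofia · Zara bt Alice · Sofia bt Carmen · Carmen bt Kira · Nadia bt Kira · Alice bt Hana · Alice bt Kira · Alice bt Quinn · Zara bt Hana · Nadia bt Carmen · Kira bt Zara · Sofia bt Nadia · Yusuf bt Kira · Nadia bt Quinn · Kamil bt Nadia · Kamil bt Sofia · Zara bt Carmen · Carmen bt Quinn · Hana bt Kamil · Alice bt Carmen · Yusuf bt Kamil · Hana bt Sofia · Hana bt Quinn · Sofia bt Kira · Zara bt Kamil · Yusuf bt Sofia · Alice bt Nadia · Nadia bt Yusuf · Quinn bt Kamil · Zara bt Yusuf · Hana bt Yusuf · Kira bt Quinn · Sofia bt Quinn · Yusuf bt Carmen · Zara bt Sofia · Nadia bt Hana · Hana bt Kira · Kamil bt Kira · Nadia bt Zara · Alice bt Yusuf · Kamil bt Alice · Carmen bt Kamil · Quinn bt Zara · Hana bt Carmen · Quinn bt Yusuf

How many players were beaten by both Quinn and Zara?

2

Quinn beat: Zara, Kamil, Yusuf.
Zara beat: Hana, Kamil, Carmen, Alice, Sofia, Yusuf.
Both beat: Kamil, Yusuf — 2.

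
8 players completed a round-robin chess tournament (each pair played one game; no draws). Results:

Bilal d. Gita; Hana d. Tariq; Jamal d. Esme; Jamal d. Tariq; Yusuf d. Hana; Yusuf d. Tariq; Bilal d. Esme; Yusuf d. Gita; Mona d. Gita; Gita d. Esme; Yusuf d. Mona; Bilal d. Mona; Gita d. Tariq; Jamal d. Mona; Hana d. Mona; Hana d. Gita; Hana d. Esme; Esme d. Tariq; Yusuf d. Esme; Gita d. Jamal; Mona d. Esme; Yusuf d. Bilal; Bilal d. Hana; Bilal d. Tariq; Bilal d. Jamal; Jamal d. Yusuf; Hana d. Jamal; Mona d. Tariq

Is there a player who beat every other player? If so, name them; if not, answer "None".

Highest win total is Yusuf with 6 (out of 7 possible).
Yusuf lost to Jamal, so no player went undefeated.

None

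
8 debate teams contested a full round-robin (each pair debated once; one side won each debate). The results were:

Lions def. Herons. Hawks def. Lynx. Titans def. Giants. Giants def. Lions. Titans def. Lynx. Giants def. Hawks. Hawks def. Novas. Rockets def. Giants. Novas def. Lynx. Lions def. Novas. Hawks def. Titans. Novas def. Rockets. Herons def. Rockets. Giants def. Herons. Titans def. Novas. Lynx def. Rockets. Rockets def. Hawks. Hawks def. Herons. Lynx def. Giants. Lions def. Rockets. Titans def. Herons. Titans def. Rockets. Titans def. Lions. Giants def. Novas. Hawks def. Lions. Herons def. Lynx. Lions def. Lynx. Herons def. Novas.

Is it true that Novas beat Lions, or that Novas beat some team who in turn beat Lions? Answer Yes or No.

No

Novas did not beat Lions directly.
Novas beat Rockets, Lynx, but each of them lost to Lions. No two-step path.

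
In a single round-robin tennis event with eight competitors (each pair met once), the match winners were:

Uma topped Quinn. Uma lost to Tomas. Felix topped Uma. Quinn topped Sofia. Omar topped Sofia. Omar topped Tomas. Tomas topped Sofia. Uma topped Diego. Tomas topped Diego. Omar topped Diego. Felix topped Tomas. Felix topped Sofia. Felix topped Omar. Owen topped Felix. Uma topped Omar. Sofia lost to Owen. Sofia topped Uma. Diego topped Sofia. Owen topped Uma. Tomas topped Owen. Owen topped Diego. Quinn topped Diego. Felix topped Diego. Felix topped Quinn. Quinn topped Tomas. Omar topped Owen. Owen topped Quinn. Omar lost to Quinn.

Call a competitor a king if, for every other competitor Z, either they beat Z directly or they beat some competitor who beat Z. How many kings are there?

Sofia cannot reach Felix, Tomas, Owen in two steps.
Omar reaches everyone (king).
Diego cannot reach Omar, Felix, Tomas, Quinn, Owen in two steps.
Felix reaches everyone (king).
Uma cannot reach Felix in two steps.
Tomas reaches everyone (king).
Quinn cannot reach Felix in two steps.
Owen reaches everyone (king).
Kings: Omar, Felix, Tomas, Owen — 4.

4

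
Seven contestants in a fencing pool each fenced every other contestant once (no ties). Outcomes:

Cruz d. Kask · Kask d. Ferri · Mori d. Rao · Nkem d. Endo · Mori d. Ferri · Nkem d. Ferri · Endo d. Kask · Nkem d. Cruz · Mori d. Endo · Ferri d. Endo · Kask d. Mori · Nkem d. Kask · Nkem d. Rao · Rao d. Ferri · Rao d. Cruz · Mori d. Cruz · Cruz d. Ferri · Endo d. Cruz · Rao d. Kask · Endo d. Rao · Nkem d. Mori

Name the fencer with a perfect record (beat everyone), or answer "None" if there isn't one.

Nkem has 6 wins out of 6 opponents — a perfect record.

Nkem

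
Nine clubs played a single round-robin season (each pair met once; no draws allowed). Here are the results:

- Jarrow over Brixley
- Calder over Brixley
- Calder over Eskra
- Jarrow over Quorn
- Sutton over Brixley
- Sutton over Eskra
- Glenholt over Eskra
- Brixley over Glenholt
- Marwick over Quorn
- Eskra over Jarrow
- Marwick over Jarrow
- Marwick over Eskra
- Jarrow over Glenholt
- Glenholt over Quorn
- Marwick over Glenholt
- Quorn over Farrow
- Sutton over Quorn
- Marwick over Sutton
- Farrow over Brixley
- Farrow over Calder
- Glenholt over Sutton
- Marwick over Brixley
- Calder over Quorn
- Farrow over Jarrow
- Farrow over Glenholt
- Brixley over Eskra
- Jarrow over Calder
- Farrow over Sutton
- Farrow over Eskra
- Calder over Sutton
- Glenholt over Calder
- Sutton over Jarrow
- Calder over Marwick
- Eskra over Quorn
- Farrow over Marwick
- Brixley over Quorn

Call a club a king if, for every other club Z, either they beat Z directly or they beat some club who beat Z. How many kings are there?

Brixley cannot reach Marwick in two steps.
Eskra cannot reach Marwick, Sutton in two steps.
Quorn reaches everyone (king).
Glenholt reaches everyone (king).
Calder reaches everyone (king).
Jarrow reaches everyone (king).
Farrow reaches everyone (king).
Marwick reaches everyone (king).
Sutton cannot reach Marwick in two steps.
Kings: Quorn, Glenholt, Calder, Jarrow, Farrow, Marwick — 6.

6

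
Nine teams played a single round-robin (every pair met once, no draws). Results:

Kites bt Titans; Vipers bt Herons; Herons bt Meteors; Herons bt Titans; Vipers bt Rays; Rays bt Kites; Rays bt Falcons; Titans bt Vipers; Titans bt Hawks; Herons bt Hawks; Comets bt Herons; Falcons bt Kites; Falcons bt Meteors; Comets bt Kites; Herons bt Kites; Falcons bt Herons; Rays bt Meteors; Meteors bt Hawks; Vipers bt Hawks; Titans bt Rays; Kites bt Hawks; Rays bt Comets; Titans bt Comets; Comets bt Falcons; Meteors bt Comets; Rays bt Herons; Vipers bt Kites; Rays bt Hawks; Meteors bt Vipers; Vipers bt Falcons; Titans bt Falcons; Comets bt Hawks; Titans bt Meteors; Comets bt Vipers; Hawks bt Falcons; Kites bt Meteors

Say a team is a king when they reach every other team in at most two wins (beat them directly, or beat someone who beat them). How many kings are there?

Herons reaches everyone (king).
Meteors cannot reach Titans in two steps.
Titans reaches everyone (king).
Hawks cannot reach Titans, Comets, Rays, Vipers in two steps.
Comets reaches everyone (king).
Rays reaches everyone (king).
Falcons cannot reach Rays in two steps.
Kites cannot reach Herons in two steps.
Vipers reaches everyone (king).
Kings: Herons, Titans, Comets, Rays, Vipers — 5.

5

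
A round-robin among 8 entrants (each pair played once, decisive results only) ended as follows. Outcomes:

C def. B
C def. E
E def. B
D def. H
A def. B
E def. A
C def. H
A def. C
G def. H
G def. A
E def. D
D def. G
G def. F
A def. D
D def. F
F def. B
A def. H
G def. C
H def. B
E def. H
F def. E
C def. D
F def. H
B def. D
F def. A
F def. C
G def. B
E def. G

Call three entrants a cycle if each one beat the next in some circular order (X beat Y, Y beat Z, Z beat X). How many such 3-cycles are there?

11

Win totals: A 4, B 1, C 4, D 3, E 5, F 5, G 5, H 1.
An entrant with w wins dominates both others in C(w,2) triples; summing gives 6 + 0 + 6 + 3 + 10 + 10 + 10 + 0 = 45 transitive triples.
Total triples C(8,3) = 56, so cyclic triples = 56 − 45 = 11.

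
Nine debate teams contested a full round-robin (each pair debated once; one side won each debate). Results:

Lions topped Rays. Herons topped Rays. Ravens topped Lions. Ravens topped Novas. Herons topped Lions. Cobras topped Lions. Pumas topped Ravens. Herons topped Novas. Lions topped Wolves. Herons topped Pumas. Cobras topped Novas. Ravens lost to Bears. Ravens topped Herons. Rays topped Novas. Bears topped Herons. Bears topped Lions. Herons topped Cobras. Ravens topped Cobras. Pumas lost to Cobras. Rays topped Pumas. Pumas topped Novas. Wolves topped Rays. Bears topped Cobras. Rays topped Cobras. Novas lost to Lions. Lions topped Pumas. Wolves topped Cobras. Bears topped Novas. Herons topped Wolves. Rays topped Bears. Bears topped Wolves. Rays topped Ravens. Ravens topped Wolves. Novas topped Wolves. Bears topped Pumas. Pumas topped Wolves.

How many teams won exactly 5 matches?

Win totals: Bears 7, Herons 6, Pumas 3, Ravens 5, Wolves 2, Novas 1, Lions 4, Rays 5, Cobras 3.
Exactly 5: Ravens, Rays — 2 teams.

2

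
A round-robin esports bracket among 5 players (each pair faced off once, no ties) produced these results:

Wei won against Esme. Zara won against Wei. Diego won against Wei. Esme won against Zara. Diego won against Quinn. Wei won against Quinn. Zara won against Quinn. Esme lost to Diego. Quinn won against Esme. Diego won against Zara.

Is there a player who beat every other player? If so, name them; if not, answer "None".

Diego

Diego has 4 wins out of 4 opponents — a perfect record.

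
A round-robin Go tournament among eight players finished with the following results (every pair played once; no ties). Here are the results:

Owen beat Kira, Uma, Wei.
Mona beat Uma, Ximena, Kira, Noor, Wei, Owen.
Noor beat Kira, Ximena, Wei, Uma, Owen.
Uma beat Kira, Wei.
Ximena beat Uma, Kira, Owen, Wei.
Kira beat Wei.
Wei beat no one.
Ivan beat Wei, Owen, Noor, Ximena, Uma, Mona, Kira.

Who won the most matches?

Win totals: Ximena 4, Uma 2, Noor 5, Wei 0, Mona 6, Ivan 7, Kira 1, Owen 3.
Ivan leads with 7 wins (next highest: 6).

Ivan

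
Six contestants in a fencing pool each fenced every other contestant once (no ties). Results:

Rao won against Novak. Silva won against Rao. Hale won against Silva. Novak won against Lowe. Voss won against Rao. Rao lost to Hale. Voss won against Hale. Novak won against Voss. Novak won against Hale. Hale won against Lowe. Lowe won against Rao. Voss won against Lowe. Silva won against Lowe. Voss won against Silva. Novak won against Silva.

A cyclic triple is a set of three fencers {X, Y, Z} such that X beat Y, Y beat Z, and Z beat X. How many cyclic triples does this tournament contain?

Win totals: Lowe 1, Novak 4, Rao 1, Voss 4, Hale 3, Silva 2.
A fencer with w wins dominates both others in C(w,2) triples; summing gives 0 + 6 + 0 + 6 + 3 + 1 = 16 transitive triples.
Total triples C(6,3) = 20, so cyclic triples = 20 − 16 = 4.

4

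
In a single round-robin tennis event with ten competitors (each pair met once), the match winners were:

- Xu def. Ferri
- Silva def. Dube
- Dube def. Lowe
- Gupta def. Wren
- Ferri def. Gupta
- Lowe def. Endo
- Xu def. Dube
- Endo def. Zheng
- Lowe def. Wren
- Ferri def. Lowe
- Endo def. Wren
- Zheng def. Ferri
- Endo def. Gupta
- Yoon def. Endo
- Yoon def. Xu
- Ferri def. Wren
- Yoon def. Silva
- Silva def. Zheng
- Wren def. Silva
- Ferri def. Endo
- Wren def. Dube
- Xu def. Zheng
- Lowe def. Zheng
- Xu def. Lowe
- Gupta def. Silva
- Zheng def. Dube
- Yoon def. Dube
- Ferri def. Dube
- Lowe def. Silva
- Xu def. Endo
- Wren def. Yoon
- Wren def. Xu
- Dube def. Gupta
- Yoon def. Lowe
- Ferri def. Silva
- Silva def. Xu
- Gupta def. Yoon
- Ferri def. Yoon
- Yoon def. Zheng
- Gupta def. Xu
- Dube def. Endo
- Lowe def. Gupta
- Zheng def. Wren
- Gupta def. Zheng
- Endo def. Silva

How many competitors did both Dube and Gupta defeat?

Dube beat: Lowe, Gupta, Endo.
Gupta beat: Zheng, Yoon, Silva, Wren, Xu.
No one was beaten by both.

0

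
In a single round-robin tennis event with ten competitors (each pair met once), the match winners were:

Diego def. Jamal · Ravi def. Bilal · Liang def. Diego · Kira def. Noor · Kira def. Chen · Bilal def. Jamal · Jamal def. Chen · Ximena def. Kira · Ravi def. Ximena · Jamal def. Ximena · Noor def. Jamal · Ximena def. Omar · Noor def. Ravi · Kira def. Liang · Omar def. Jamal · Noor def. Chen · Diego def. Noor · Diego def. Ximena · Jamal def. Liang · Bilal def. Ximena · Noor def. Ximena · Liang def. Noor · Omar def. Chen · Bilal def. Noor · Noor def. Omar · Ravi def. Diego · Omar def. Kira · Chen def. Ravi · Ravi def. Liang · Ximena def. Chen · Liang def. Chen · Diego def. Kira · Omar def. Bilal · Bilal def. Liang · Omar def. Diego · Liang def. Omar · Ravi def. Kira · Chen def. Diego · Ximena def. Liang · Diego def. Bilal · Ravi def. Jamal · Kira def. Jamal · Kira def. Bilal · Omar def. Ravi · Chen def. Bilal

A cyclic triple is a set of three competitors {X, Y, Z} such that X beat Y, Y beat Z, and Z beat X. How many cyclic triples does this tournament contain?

36

Win totals: Bilal 4, Omar 6, Noor 5, Ximena 4, Kira 5, Jamal 3, Ravi 6, Diego 5, Chen 3, Liang 4.
A competitor with w wins dominates both others in C(w,2) triples; summing gives 6 + 15 + 10 + 6 + 10 + 3 + 15 + 10 + 3 + 6 = 84 transitive triples.
Total triples C(10,3) = 120, so cyclic triples = 120 − 84 = 36.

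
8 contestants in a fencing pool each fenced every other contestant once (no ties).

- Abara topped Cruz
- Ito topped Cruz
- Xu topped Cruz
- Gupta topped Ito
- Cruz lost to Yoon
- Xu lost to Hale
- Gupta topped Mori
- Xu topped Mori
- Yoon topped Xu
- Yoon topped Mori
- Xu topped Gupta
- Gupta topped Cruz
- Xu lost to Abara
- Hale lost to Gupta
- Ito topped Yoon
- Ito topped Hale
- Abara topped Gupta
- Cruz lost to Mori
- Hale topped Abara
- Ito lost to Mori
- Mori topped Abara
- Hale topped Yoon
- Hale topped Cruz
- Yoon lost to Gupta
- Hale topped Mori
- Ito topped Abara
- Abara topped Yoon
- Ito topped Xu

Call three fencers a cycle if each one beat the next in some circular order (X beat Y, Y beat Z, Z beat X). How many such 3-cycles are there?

11

Win totals: Ito 5, Mori 3, Yoon 3, Xu 3, Gupta 5, Abara 4, Cruz 0, Hale 5.
A fencer with w wins dominates both others in C(w,2) triples; summing gives 10 + 3 + 3 + 3 + 10 + 6 + 0 + 10 = 45 transitive triples.
Total triples C(8,3) = 56, so cyclic triples = 56 − 45 = 11.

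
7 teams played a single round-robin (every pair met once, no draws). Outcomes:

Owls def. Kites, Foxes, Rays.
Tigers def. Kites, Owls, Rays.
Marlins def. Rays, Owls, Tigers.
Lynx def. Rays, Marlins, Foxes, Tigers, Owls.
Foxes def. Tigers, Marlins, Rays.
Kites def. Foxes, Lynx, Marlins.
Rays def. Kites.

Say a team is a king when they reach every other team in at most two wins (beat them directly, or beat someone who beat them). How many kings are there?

Marlins cannot reach Lynx in two steps.
Rays cannot reach Tigers, Owls in two steps.
Tigers reaches everyone (king).
Foxes cannot reach Lynx in two steps.
Owls reaches everyone (king).
Kites reaches everyone (king).
Lynx reaches everyone (king).
Kings: Tigers, Owls, Kites, Lynx — 4.

4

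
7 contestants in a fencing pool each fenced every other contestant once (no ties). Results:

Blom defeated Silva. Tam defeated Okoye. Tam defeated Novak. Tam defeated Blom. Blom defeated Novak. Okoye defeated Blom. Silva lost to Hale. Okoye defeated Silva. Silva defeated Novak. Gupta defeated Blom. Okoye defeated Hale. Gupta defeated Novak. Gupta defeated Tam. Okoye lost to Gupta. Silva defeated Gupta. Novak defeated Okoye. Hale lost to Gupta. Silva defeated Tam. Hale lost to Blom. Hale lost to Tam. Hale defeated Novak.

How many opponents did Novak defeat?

Novak's results: beat Okoye; lost to Silva, Gupta, Blom, Tam, Hale.
That is 1 win.

1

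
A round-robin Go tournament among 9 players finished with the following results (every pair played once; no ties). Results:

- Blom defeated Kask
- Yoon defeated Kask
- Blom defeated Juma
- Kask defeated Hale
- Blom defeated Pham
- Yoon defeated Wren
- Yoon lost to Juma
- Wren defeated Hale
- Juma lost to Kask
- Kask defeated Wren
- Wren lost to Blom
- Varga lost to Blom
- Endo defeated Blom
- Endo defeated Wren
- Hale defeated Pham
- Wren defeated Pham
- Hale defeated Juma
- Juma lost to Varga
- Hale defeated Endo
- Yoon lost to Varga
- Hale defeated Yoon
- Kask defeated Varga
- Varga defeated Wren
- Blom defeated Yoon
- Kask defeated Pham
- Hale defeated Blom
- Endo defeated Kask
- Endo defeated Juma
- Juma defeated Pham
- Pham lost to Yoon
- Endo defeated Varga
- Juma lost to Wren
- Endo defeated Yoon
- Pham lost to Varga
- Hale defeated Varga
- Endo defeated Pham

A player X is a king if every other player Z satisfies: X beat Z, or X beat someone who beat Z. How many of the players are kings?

3

Yoon cannot reach Blom, Endo in two steps.
Hale reaches everyone (king).
Blom cannot reach Endo in two steps.
Wren cannot reach Kask in two steps.
Pham cannot reach Yoon, Hale, Blom, Wren, Kask, Juma, Endo, Varga in two steps.
Kask reaches everyone (king).
Juma cannot reach Hale, Blom, Endo, Varga in two steps.
Endo reaches everyone (king).
Varga cannot reach Blom, Endo in two steps.
Kings: Hale, Kask, Endo — 3.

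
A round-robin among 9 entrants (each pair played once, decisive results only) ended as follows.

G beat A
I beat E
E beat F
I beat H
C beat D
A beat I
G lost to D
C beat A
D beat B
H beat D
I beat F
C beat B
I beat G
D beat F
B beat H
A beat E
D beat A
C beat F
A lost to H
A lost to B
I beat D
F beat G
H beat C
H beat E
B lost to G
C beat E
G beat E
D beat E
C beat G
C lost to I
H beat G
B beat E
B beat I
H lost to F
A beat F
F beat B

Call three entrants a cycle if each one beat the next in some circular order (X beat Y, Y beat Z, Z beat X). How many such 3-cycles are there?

19

Win totals: A 3, B 4, C 6, D 5, E 1, F 3, G 3, H 5, I 6.
An entrant with w wins dominates both others in C(w,2) triples; summing gives 3 + 6 + 15 + 10 + 0 + 3 + 3 + 10 + 15 = 65 transitive triples.
Total triples C(9,3) = 84, so cyclic triples = 84 − 65 = 19.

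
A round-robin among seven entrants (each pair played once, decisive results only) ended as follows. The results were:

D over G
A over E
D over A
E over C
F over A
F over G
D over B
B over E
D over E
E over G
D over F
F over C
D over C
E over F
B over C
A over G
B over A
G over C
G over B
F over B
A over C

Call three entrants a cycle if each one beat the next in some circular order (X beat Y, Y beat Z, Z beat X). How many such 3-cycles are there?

Win totals: A 3, B 3, C 0, D 6, E 3, F 4, G 2.
An entrant with w wins dominates both others in C(w,2) triples; summing gives 3 + 3 + 0 + 15 + 3 + 6 + 1 = 31 transitive triples.
Total triples C(7,3) = 35, so cyclic triples = 35 − 31 = 4.

4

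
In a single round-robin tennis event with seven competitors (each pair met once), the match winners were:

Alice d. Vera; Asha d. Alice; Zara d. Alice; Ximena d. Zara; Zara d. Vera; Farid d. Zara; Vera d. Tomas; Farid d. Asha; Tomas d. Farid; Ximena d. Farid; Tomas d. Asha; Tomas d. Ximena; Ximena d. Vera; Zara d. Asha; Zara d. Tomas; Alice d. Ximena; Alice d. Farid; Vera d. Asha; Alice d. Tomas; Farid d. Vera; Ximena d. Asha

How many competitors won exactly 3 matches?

2

Win totals: Tomas 3, Vera 2, Zara 4, Alice 4, Ximena 4, Farid 3, Asha 1.
Exactly 3: Tomas, Farid — 2 competitors.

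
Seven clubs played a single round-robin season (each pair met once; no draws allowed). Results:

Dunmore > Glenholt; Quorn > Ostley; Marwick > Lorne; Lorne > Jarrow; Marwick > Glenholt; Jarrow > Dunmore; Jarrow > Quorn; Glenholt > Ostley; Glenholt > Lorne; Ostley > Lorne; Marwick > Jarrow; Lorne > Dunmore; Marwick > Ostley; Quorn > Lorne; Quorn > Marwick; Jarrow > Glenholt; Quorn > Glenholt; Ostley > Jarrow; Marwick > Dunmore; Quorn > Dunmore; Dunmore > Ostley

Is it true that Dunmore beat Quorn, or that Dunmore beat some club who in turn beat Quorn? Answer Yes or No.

No

Dunmore did not beat Quorn directly.
Dunmore beat Glenholt, Ostley, but each of them lost to Quorn. No two-step path.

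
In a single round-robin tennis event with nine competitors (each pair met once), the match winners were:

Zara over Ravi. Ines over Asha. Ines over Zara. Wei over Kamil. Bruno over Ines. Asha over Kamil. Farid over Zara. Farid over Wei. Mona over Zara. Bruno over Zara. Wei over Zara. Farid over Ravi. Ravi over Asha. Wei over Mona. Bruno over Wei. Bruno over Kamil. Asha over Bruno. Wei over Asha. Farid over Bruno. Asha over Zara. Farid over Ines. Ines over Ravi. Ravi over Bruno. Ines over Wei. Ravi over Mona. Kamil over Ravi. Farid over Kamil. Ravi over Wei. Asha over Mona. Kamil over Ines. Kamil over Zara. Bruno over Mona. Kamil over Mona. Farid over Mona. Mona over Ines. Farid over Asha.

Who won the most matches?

Win totals: Zara 1, Asha 4, Ravi 4, Wei 4, Bruno 5, Farid 8, Ines 4, Kamil 4, Mona 2.
Farid leads with 8 wins (next highest: 5).

Farid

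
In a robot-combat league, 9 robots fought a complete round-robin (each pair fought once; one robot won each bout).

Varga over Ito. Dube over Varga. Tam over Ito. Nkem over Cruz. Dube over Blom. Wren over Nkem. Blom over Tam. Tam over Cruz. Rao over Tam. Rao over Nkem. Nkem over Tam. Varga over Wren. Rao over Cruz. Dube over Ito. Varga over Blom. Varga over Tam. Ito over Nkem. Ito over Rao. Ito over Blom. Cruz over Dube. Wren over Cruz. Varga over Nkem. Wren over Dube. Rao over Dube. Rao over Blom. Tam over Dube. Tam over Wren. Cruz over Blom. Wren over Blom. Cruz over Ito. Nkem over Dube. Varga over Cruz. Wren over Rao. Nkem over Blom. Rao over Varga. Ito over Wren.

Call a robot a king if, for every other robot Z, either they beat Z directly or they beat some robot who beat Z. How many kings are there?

Varga reaches everyone (king).
Tam reaches everyone (king).
Wren reaches everyone (king).
Ito reaches everyone (king).
Nkem cannot reach Rao in two steps.
Cruz reaches everyone (king).
Dube reaches everyone (king).
Blom cannot reach Varga, Nkem, Rao in two steps.
Rao reaches everyone (king).
Kings: Varga, Tam, Wren, Ito, Cruz, Dube, Rao — 7.

7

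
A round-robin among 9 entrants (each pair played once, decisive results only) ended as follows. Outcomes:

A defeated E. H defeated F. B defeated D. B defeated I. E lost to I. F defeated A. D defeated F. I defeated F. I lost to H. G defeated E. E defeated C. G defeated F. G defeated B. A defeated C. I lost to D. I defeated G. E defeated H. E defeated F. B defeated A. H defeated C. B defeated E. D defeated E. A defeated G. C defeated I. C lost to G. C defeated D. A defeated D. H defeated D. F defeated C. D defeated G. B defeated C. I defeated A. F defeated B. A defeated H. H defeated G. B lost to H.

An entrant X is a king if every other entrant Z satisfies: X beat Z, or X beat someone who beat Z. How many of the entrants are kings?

8

A reaches everyone (king).
B reaches everyone (king).
C cannot reach B, H in two steps.
D reaches everyone (king).
E reaches everyone (king).
F reaches everyone (king).
G reaches everyone (king).
H reaches everyone (king).
I reaches everyone (king).
Kings: A, B, D, E, F, G, H, I — 8.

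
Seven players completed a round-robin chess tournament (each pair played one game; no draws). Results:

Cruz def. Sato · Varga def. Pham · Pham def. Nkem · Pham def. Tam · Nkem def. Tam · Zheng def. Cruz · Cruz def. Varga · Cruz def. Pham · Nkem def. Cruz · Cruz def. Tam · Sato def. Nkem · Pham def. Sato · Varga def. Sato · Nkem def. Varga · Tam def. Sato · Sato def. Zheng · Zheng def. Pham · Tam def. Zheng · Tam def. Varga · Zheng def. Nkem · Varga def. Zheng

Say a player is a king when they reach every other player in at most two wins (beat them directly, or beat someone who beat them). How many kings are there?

Cruz reaches everyone (king).
Zheng reaches everyone (king).
Sato reaches everyone (king).
Tam reaches everyone (king).
Pham reaches everyone (king).
Nkem reaches everyone (king).
Varga reaches everyone (king).
Kings: Cruz, Zheng, Sato, Tam, Pham, Nkem, Varga — 7.

7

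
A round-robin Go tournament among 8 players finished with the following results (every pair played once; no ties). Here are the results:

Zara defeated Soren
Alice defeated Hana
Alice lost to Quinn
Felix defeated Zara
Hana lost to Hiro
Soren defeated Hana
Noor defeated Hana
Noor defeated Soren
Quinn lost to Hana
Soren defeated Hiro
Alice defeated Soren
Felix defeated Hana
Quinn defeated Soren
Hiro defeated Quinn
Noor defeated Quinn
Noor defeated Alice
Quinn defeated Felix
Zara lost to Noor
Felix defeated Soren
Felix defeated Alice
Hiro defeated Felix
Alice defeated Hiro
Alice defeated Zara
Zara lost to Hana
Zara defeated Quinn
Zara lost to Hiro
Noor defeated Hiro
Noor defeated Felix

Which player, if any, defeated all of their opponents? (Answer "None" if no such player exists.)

Noor

Noor has 7 wins out of 7 opponents — a perfect record.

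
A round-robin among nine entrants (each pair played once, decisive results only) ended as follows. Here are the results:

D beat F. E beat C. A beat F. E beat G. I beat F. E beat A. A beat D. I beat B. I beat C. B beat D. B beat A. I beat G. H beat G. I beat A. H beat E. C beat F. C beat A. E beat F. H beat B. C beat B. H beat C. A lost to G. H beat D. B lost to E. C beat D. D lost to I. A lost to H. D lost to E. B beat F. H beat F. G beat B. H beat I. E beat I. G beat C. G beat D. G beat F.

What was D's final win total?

D's results: beat F; lost to A, B, C, E, G, H, I.
That is 1 win.

1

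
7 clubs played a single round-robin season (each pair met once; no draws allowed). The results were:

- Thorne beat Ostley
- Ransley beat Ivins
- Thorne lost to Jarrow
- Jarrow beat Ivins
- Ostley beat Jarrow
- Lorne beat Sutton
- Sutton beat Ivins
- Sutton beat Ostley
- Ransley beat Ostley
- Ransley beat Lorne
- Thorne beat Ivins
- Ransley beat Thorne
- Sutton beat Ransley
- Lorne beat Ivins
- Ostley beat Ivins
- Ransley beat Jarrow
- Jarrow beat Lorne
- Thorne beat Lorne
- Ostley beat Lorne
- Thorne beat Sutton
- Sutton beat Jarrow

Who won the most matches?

Ransley

Win totals: Sutton 4, Jarrow 3, Ivins 0, Ransley 5, Ostley 3, Thorne 4, Lorne 2.
Ransley leads with 5 wins (next highest: 4).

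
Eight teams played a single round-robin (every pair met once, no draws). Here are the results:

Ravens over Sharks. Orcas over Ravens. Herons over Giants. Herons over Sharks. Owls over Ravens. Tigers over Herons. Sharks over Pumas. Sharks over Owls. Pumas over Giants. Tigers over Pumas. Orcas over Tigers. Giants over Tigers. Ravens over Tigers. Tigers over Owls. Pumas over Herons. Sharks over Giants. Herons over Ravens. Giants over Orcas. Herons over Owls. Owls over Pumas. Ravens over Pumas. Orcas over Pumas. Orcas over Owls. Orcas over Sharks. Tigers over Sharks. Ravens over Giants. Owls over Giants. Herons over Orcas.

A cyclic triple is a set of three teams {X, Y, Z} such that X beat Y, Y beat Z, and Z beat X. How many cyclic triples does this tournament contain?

Win totals: Herons 5, Ravens 4, Orcas 5, Owls 3, Pumas 2, Giants 2, Tigers 4, Sharks 3.
A team with w wins dominates both others in C(w,2) triples; summing gives 10 + 6 + 10 + 3 + 1 + 1 + 6 + 3 = 40 transitive triples.
Total triples C(8,3) = 56, so cyclic triples = 56 − 40 = 16.

16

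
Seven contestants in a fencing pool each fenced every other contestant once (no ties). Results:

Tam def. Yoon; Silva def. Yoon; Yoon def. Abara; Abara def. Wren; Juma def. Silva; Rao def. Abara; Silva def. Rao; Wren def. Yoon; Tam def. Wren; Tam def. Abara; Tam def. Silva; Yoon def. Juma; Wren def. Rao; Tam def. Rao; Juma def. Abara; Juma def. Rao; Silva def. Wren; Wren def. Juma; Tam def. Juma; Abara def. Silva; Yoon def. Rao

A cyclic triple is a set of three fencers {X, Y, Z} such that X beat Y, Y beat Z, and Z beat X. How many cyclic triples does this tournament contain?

Win totals: Wren 3, Rao 1, Juma 3, Silva 3, Yoon 3, Tam 6, Abara 2.
A fencer with w wins dominates both others in C(w,2) triples; summing gives 3 + 0 + 3 + 3 + 3 + 15 + 1 = 28 transitive triples.
Total triples C(7,3) = 35, so cyclic triples = 35 − 28 = 7.

7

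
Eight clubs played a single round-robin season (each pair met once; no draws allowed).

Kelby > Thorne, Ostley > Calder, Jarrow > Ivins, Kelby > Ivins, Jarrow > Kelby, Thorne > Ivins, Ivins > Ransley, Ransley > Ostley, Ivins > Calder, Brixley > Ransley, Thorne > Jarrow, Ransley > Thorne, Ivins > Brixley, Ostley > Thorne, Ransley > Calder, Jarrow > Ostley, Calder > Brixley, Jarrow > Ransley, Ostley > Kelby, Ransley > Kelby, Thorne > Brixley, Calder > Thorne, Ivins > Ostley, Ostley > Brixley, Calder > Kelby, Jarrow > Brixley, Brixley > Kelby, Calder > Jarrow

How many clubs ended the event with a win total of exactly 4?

4

Win totals: Ostley 4, Kelby 2, Ivins 4, Calder 4, Jarrow 5, Brixley 2, Thorne 3, Ransley 4.
Exactly 4: Ostley, Ivins, Calder, Ransley — 4 clubs.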